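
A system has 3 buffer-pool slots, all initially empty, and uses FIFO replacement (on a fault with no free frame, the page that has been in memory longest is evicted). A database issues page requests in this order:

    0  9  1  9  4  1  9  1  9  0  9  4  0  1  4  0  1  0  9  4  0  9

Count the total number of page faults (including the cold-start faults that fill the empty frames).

10

0 → fault, frames {0}
9 → fault, frames {0,9}
1 → fault, frames {0,9,1}
9 → hit
4 → fault, evict 0, frames {9,1,4}
1 → hit
9 → hit
1 → hit
9 → hit
0 → fault, evict 9, frames {1,4,0}
9 → fault, evict 1, frames {4,0,9}
4 → hit
0 → hit
1 → fault, evict 4, frames {0,9,1}
4 → fault, evict 0, frames {9,1,4}
0 → fault, evict 9, frames {1,4,0}
1 → hit
0 → hit
9 → fault, evict 1, frames {4,0,9}
4 → hit
0 → hit
9 → hit
Page faults: 10.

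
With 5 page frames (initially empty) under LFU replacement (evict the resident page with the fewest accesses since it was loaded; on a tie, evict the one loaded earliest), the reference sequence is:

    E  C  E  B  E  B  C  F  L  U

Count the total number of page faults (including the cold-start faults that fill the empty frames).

6

E -> fault, frames [E]
C -> fault, frames [E, C]
E -> hit
B -> fault, frames [E, C, B]
E -> hit
B -> hit
C -> hit
F -> fault, frames [E, C, B, F]
L -> fault, frames [E, C, B, F, L]
U -> fault, evict F, frames [E, C, B, L, U]
Page faults: 6.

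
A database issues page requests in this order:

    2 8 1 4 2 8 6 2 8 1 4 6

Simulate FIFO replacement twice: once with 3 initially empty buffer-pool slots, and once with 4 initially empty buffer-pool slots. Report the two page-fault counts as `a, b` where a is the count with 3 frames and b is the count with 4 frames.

9, 10

3 frames: F F F F F F F . . F F . → 9 faults.
4 frames: F F F F . . F F F F F F → 10 faults.
10 > 9: adding a frame increased faults — Belady's anomaly.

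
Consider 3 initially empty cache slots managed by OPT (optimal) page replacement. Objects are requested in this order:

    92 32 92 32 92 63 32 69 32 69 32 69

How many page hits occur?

92 → fault, frames {92}
32 → fault, frames {92,32}
92 → hit
32 → hit
92 → hit
63 → fault, frames {92,32,63}
32 → hit
69 → fault, evict 63, frames {92,32,69}
32 → hit
69 → hit
32 → hit
69 → hit
Hits: 8.

8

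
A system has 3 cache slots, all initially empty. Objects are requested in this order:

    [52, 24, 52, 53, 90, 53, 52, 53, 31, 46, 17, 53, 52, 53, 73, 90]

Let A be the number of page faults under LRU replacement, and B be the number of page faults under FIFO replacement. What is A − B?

-1

Under LRU: F F . F F . . . F F F F F . F F → 11 faults.
Under FIFO: F F . F F . F . F F F F F . F F → 12 faults.
A − B = 11 − 12 = -1.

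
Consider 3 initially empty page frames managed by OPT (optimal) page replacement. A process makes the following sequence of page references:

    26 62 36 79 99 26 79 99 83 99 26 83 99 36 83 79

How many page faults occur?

8

26 -> miss, frames (26)
62 -> miss, frames (26 62)
36 -> miss, frames (26 62 36)
79 -> miss, evict 62, frames (26 36 79)
99 -> miss, evict 36, frames (26 79 99)
26 -> hit
79 -> hit
99 -> hit
83 -> miss, evict 79, frames (26 99 83)
99 -> hit
26 -> hit
83 -> hit
99 -> hit
36 -> miss, evict 99, frames (26 83 36)
83 -> hit
79 -> miss, evict 36, frames (26 83 79)
Page faults: 8.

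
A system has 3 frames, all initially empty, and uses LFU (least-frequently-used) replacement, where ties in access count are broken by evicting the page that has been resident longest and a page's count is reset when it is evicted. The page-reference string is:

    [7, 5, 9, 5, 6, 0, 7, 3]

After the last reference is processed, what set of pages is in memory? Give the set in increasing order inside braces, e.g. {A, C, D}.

7 -> fault, frames {7}
5 -> fault, frames {7,5}
9 -> fault, frames {7,5,9}
5 -> hit
6 -> fault, evict 7, frames {5,9,6}
0 -> fault, evict 9, frames {5,6,0}
7 -> fault, evict 6, frames {5,0,7}
3 -> fault, evict 0, frames {5,7,3}

{3, 5, 7}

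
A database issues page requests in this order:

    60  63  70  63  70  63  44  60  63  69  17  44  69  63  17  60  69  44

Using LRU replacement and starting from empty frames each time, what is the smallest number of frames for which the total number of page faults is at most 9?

f=1: 18 faults
f=2: 15 faults
f=3: 13 faults
f=4: 9 faults
f=5: 6 faults
f=6: 6 faults
Smallest f with faults ≤ 9 is 4.

4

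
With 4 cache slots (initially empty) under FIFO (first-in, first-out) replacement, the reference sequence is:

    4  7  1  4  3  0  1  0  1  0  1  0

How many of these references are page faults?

4: fault, frames {4}
7: fault, frames {4,7}
1: fault, frames {4,7,1}
4: hit
3: fault, frames {4,7,1,3}
0: fault, evict 4, frames {7,1,3,0}
1: hit
0: hit
1: hit
0: hit
1: hit
0: hit
Page faults: 5.

5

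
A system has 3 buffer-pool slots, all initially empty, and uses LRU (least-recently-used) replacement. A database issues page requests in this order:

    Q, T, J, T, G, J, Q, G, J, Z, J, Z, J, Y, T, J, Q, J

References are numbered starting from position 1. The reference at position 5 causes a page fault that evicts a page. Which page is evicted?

pos 1: Q → miss, frames {Q}
pos 2: T → miss, frames {Q,T}
pos 3: J → miss, frames {Q,T,J}
pos 4: T → hit
pos 5: G → miss, evict Q, frames {J,T,G}
At position 5, page Q is evicted.

Q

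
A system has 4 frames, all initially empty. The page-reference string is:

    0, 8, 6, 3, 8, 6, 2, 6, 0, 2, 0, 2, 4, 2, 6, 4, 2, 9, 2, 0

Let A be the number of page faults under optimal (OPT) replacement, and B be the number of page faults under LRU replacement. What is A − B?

Under OPT: F F F F . . F . . . . . F . . . . F . . → 7 faults.
Under LRU: F F F F . . F . F . . . F . . . . F . F → 9 faults.
A − B = 7 − 9 = -2.

-2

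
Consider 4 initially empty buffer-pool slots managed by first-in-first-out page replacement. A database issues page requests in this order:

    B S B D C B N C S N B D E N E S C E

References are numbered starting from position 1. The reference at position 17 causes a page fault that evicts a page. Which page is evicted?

N

pos 1: B: miss, frames {B}
pos 2: S: miss, frames {B,S}
pos 3: B: hit
pos 4: D: miss, frames {B,S,D}
pos 5: C: miss, frames {B,S,D,C}
pos 6: B: hit
pos 7: N: miss, evict B, frames {S,D,C,N}
pos 8: C: hit
pos 9: S: hit
pos 10: N: hit
pos 11: B: miss, evict S, frames {D,C,N,B}
pos 12: D: hit
pos 13: E: miss, evict D, frames {C,N,B,E}
pos 14: N: hit
pos 15: E: hit
pos 16: S: miss, evict C, frames {N,B,E,S}
pos 17: C: miss, evict N, frames {B,E,S,C}
At position 17, page N is evicted.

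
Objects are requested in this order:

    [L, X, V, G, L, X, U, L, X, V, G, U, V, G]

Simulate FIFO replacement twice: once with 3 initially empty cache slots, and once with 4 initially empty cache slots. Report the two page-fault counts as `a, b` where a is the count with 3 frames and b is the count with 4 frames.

3 frames: F F F F F F F . . F F . . . → 9 faults.
4 frames: F F F F . . F F F F F F . . → 10 faults.
10 > 9: adding a frame increased faults — Belady's anomaly.

9, 10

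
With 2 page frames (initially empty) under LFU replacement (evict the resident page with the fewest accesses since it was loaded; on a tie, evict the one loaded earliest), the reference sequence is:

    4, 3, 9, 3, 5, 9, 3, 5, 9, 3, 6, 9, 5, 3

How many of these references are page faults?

10

4: miss, frames (4)
3: miss, frames (4 3)
9: miss, evict 4, frames (3 9)
3: hit
5: miss, evict 9, frames (3 5)
9: miss, evict 5, frames (3 9)
3: hit
5: miss, evict 9, frames (3 5)
9: miss, evict 5, frames (3 9)
3: hit
6: miss, evict 9, frames (3 6)
9: miss, evict 6, frames (3 9)
5: miss, evict 9, frames (3 5)
3: hit
Page faults: 10.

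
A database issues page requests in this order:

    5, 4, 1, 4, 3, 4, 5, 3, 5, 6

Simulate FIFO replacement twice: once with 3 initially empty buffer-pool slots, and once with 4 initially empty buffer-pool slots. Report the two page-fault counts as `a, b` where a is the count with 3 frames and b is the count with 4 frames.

3 frames: F F F . F . F . . F → 6 faults.
4 frames: F F F . F . . . . F → 5 faults.
5 < 6: adding a frame reduced faults, as is typical.

6, 5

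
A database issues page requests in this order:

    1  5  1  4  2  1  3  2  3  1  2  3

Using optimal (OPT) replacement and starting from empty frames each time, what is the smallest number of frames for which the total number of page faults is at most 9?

2

f=1: 12 faults
f=2: 7 faults
f=3: 5 faults
f=4: 5 faults
f=5: 5 faults
Smallest f with faults ≤ 9 is 2.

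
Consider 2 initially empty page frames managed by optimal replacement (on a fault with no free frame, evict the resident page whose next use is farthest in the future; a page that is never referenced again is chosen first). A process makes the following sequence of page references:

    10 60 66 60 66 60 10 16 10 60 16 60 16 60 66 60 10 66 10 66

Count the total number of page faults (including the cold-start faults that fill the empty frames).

8

10 -> miss, frames (10)
60 -> miss, frames (10 60)
66 -> miss, evict 10, frames (60 66)
60 -> hit
66 -> hit
60 -> hit
10 -> miss, evict 66, frames (60 10)
16 -> miss, evict 60, frames (10 16)
10 -> hit
60 -> miss, evict 10, frames (16 60)
16 -> hit
60 -> hit
16 -> hit
60 -> hit
66 -> miss, evict 16, frames (60 66)
60 -> hit
10 -> miss, evict 60, frames (66 10)
66 -> hit
10 -> hit
66 -> hit
Page faults: 8.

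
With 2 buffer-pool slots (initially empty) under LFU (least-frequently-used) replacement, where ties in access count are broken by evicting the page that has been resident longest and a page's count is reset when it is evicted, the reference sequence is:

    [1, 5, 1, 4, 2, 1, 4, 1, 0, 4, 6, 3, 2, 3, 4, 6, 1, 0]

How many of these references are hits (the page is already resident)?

1 → fault, frames {1}
5 → fault, frames {1,5}
1 → hit
4 → fault, evict 5, frames {1,4}
2 → fault, evict 4, frames {1,2}
1 → hit
4 → fault, evict 2, frames {1,4}
1 → hit
0 → fault, evict 4, frames {1,0}
4 → fault, evict 0, frames {1,4}
6 → fault, evict 4, frames {1,6}
3 → fault, evict 6, frames {1,3}
2 → fault, evict 3, frames {1,2}
3 → fault, evict 2, frames {1,3}
4 → fault, evict 3, frames {1,4}
6 → fault, evict 4, frames {1,6}
1 → hit
0 → fault, evict 6, frames {1,0}
Hits: 4.

4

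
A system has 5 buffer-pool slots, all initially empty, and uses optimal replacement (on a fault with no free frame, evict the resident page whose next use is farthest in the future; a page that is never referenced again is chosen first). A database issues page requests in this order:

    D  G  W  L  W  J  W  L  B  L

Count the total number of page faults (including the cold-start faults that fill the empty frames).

D → fault, frames [D]
G → fault, frames [D, G]
W → fault, frames [D, G, W]
L → fault, frames [D, G, W, L]
W → hit
J → fault, frames [D, G, W, L, J]
W → hit
L → hit
B → fault, evict J, frames [D, G, W, L, B]
L → hit
Page faults: 6.

6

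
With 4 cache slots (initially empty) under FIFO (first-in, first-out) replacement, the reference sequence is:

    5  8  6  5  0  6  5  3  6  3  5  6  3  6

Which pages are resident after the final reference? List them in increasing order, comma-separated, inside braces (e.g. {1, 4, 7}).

5 → fault, frames (5)
8 → fault, frames (5 8)
6 → fault, frames (5 8 6)
5 → hit
0 → fault, frames (5 8 6 0)
6 → hit
5 → hit
3 → fault, evict 5, frames (8 6 0 3)
6 → hit
3 → hit
5 → fault, evict 8, frames (6 0 3 5)
6 → hit
3 → hit
6 → hit

{0, 3, 5, 6}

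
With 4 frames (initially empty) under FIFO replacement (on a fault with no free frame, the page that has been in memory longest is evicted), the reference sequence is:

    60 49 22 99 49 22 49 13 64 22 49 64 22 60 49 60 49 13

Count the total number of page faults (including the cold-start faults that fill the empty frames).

10

60: fault, frames (60)
49: fault, frames (60 49)
22: fault, frames (60 49 22)
99: fault, frames (60 49 22 99)
49: hit
22: hit
49: hit
13: fault, evict 60, frames (49 22 99 13)
64: fault, evict 49, frames (22 99 13 64)
22: hit
49: fault, evict 22, frames (99 13 64 49)
64: hit
22: fault, evict 99, frames (13 64 49 22)
60: fault, evict 13, frames (64 49 22 60)
49: hit
60: hit
49: hit
13: fault, evict 64, frames (49 22 60 13)
Page faults: 10.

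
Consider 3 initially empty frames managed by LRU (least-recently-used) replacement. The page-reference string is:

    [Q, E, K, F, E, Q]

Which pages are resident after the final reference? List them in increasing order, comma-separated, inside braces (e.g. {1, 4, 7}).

{E, F, Q}

Q → fault, frames {Q}
E → fault, frames {Q,E}
K → fault, frames {Q,E,K}
F → fault, evict Q, frames {E,K,F}
E → hit
Q → fault, evict K, frames {F,E,Q}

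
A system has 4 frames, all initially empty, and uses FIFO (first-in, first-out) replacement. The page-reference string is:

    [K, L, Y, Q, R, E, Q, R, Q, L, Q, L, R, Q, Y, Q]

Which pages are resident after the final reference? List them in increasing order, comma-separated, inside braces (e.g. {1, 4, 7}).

{E, L, Q, Y}

K -> fault, frames [K]
L -> fault, frames [K, L]
Y -> fault, frames [K, L, Y]
Q -> fault, frames [K, L, Y, Q]
R -> fault, evict K, frames [L, Y, Q, R]
E -> fault, evict L, frames [Y, Q, R, E]
Q -> hit
R -> hit
Q -> hit
L -> fault, evict Y, frames [Q, R, E, L]
Q -> hit
L -> hit
R -> hit
Q -> hit
Y -> fault, evict Q, frames [R, E, L, Y]
Q -> fault, evict R, frames [E, L, Y, Q]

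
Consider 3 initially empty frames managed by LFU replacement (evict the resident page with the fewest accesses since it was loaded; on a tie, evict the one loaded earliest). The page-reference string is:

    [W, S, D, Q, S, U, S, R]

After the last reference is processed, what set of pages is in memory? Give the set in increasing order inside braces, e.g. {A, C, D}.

W → fault, frames (W)
S → fault, frames (W S)
D → fault, frames (W S D)
Q → fault, evict W, frames (S D Q)
S → hit
U → fault, evict D, frames (S Q U)
S → hit
R → fault, evict Q, frames (S U R)

{R, S, U}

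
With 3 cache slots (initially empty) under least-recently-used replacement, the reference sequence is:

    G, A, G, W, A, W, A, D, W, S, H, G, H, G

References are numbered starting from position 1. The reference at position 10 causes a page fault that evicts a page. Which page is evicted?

pos 1: G → fault, frames [G]
pos 2: A → fault, frames [G, A]
pos 3: G → hit
pos 4: W → fault, frames [A, G, W]
pos 5: A → hit
pos 6: W → hit
pos 7: A → hit
pos 8: D → fault, evict G, frames [W, A, D]
pos 9: W → hit
pos 10: S → fault, evict A, frames [D, W, S]
At position 10, page A is evicted.

A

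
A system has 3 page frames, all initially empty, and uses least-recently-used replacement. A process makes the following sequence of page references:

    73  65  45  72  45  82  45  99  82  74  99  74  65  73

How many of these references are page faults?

9

73 → miss, frames {73}
65 → miss, frames {73,65}
45 → miss, frames {73,65,45}
72 → miss, evict 73, frames {65,45,72}
45 → hit
82 → miss, evict 65, frames {72,45,82}
45 → hit
99 → miss, evict 72, frames {82,45,99}
82 → hit
74 → miss, evict 45, frames {99,82,74}
99 → hit
74 → hit
65 → miss, evict 82, frames {99,74,65}
73 → miss, evict 99, frames {74,65,73}
Page faults: 9.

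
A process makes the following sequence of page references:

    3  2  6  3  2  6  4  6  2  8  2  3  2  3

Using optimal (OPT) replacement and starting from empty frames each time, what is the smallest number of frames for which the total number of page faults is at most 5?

4

f=1: 14 faults
f=2: 8 faults
f=3: 6 faults
f=4: 5 faults
f=5: 5 faults
Smallest f with faults ≤ 5 is 4.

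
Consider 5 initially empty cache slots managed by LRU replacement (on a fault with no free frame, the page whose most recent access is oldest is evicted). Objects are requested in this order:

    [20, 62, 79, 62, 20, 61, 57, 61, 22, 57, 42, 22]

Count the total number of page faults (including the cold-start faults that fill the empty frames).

7

20: miss, frames [20]
62: miss, frames [20, 62]
79: miss, frames [20, 62, 79]
62: hit
20: hit
61: miss, frames [79, 62, 20, 61]
57: miss, frames [79, 62, 20, 61, 57]
61: hit
22: miss, evict 79, frames [62, 20, 57, 61, 22]
57: hit
42: miss, evict 62, frames [20, 61, 22, 57, 42]
22: hit
Page faults: 7.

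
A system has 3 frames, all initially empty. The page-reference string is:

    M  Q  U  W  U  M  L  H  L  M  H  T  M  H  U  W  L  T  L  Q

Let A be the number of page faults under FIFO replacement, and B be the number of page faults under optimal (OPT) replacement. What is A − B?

3

Under FIFO: F F F F . F F F . . . F F . F F F F . F → 14 faults.
Under OPT: F F F F . . F F . . . F . . F F F . . F → 11 faults.
A − B = 14 − 11 = 3.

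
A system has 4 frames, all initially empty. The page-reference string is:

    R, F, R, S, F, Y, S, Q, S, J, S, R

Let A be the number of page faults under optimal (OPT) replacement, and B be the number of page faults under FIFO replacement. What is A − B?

-1

Under OPT: F F . F . F . F . F . . → 6 faults.
Under FIFO: F F . F . F . F . F . F → 7 faults.
A − B = 6 − 7 = -1.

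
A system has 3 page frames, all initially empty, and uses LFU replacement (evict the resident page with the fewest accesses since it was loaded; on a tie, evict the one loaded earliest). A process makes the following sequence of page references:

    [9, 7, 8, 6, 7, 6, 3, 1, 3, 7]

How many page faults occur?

7

9 -> miss, frames {9}
7 -> miss, frames {9,7}
8 -> miss, frames {9,7,8}
6 -> miss, evict 9, frames {7,8,6}
7 -> hit
6 -> hit
3 -> miss, evict 8, frames {7,6,3}
1 -> miss, evict 3, frames {7,6,1}
3 -> miss, evict 1, frames {7,6,3}
7 -> hit
Page faults: 7.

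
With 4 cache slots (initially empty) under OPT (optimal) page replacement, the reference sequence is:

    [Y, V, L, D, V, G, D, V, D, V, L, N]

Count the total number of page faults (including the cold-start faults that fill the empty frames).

6

Y -> miss, frames {Y}
V -> miss, frames {Y,V}
L -> miss, frames {Y,V,L}
D -> miss, frames {Y,V,L,D}
V -> hit
G -> miss, evict Y, frames {V,L,D,G}
D -> hit
V -> hit
D -> hit
V -> hit
L -> hit
N -> miss, evict G, frames {V,L,D,N}
Page faults: 6.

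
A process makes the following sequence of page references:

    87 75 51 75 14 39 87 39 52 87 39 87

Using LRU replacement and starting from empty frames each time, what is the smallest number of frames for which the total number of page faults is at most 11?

f=1: 12 faults
f=2: 9 faults
f=3: 7 faults
f=4: 7 faults
f=5: 6 faults
f=6: 6 faults
Smallest f with faults ≤ 11 is 2.

2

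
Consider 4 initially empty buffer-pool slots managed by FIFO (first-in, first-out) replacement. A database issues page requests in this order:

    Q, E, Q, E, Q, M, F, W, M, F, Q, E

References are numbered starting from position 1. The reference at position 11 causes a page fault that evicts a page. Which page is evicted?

E

pos 1: Q: miss, frames [Q]
pos 2: E: miss, frames [Q, E]
pos 3: Q: hit
pos 4: E: hit
pos 5: Q: hit
pos 6: M: miss, frames [Q, E, M]
pos 7: F: miss, frames [Q, E, M, F]
pos 8: W: miss, evict Q, frames [E, M, F, W]
pos 9: M: hit
pos 10: F: hit
pos 11: Q: miss, evict E, frames [M, F, W, Q]
At position 11, page E is evicted.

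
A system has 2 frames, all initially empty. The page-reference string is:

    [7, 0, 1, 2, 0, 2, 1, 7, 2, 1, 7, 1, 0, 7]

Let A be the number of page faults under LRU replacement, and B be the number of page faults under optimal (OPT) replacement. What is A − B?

Under LRU: F F F F F . F F F F F . F F → 12 faults.
Under OPT: F F F F . . F F . F . . F . → 8 faults.
A − B = 12 − 8 = 4.

4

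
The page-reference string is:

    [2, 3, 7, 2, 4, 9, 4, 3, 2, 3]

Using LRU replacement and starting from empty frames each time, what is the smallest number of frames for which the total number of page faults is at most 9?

2

f=1: 10 faults
f=2: 8 faults
f=3: 7 faults
f=4: 6 faults
f=5: 5 faults
Smallest f with faults ≤ 9 is 2.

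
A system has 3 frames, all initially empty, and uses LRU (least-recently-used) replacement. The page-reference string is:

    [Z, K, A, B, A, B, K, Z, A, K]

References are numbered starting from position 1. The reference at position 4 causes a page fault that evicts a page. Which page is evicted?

Z

pos 1: Z → miss, frames [Z]
pos 2: K → miss, frames [Z, K]
pos 3: A → miss, frames [Z, K, A]
pos 4: B → miss, evict Z, frames [K, A, B]
At position 4, page Z is evicted.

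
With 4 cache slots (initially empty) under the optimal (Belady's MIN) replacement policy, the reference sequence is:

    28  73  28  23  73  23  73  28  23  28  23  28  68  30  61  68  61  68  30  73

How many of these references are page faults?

28 → miss, frames (28)
73 → miss, frames (28 73)
28 → hit
23 → miss, frames (28 73 23)
73 → hit
23 → hit
73 → hit
28 → hit
23 → hit
28 → hit
23 → hit
28 → hit
68 → miss, frames (28 73 23 68)
30 → miss, evict 23, frames (28 73 68 30)
61 → miss, evict 28, frames (73 68 30 61)
68 → hit
61 → hit
68 → hit
30 → hit
73 → hit
Page faults: 6.

6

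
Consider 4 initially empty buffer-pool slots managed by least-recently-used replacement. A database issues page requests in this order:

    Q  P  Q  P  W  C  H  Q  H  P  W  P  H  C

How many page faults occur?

9

Q: fault, frames {Q}
P: fault, frames {Q,P}
Q: hit
P: hit
W: fault, frames {Q,P,W}
C: fault, frames {Q,P,W,C}
H: fault, evict Q, frames {P,W,C,H}
Q: fault, evict P, frames {W,C,H,Q}
H: hit
P: fault, evict W, frames {C,Q,H,P}
W: fault, evict C, frames {Q,H,P,W}
P: hit
H: hit
C: fault, evict Q, frames {W,P,H,C}
Page faults: 9.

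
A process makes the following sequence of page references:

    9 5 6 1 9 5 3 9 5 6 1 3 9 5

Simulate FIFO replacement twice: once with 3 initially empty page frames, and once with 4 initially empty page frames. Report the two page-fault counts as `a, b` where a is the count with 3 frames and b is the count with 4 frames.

3 frames: F F F F F F F . . F F . F F → 11 faults.
4 frames: F F F F . . F F F F F F F F → 12 faults.
12 > 11: adding a frame increased faults — Belady's anomaly.

11, 12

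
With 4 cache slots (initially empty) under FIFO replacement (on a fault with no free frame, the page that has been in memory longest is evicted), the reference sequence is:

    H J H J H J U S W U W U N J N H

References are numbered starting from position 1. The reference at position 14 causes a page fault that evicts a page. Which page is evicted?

U

pos 1: H -> fault, frames (H)
pos 2: J -> fault, frames (H J)
pos 3: H -> hit
pos 4: J -> hit
pos 5: H -> hit
pos 6: J -> hit
pos 7: U -> fault, frames (H J U)
pos 8: S -> fault, frames (H J U S)
pos 9: W -> fault, evict H, frames (J U S W)
pos 10: U -> hit
pos 11: W -> hit
pos 12: U -> hit
pos 13: N -> fault, evict J, frames (U S W N)
pos 14: J -> fault, evict U, frames (S W N J)
At position 14, page U is evicted.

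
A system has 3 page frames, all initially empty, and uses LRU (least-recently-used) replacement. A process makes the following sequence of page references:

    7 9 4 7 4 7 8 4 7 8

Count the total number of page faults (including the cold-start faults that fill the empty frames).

7 → miss, frames {7}
9 → miss, frames {7,9}
4 → miss, frames {7,9,4}
7 → hit
4 → hit
7 → hit
8 → miss, evict 9, frames {4,7,8}
4 → hit
7 → hit
8 → hit
Page faults: 4.

4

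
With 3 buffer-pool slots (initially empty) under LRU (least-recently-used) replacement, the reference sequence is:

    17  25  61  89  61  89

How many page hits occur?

17 -> fault, frames (17)
25 -> fault, frames (17 25)
61 -> fault, frames (17 25 61)
89 -> fault, evict 17, frames (25 61 89)
61 -> hit
89 -> hit
Hits: 2.

2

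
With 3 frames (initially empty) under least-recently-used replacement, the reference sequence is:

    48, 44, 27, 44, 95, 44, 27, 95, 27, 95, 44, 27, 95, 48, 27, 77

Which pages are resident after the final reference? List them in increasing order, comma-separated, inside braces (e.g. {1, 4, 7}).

48 → fault, frames (48)
44 → fault, frames (48 44)
27 → fault, frames (48 44 27)
44 → hit
95 → fault, evict 48, frames (27 44 95)
44 → hit
27 → hit
95 → hit
27 → hit
95 → hit
44 → hit
27 → hit
95 → hit
48 → fault, evict 44, frames (27 95 48)
27 → hit
77 → fault, evict 95, frames (48 27 77)

{27, 48, 77}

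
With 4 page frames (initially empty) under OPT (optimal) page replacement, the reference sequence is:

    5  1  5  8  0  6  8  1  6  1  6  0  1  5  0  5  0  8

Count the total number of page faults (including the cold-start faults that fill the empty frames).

5 -> fault, frames {5}
1 -> fault, frames {5,1}
5 -> hit
8 -> fault, frames {5,1,8}
0 -> fault, frames {5,1,8,0}
6 -> fault, evict 5, frames {1,8,0,6}
8 -> hit
1 -> hit
6 -> hit
1 -> hit
6 -> hit
0 -> hit
1 -> hit
5 -> fault, evict 6, frames {1,8,0,5}
0 -> hit
5 -> hit
0 -> hit
8 -> hit
Page faults: 6.

6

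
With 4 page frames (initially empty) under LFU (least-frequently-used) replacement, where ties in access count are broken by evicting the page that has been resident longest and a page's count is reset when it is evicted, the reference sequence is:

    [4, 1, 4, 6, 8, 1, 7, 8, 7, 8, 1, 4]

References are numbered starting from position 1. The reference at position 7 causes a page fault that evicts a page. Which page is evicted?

6

pos 1: 4 -> miss, frames (4)
pos 2: 1 -> miss, frames (4 1)
pos 3: 4 -> hit
pos 4: 6 -> miss, frames (4 1 6)
pos 5: 8 -> miss, frames (4 1 6 8)
pos 6: 1 -> hit
pos 7: 7 -> miss, evict 6, frames (4 1 8 7)
At position 7, page 6 is evicted.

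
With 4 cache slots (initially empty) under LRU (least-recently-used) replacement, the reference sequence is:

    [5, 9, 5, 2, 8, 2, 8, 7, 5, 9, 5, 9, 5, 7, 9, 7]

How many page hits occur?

10

5 -> fault, frames [5]
9 -> fault, frames [5, 9]
5 -> hit
2 -> fault, frames [9, 5, 2]
8 -> fault, frames [9, 5, 2, 8]
2 -> hit
8 -> hit
7 -> fault, evict 9, frames [5, 2, 8, 7]
5 -> hit
9 -> fault, evict 2, frames [8, 7, 5, 9]
5 -> hit
9 -> hit
5 -> hit
7 -> hit
9 -> hit
7 -> hit
Hits: 10.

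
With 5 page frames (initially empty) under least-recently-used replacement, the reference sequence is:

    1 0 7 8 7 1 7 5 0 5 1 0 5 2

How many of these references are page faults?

1: fault, frames (1)
0: fault, frames (1 0)
7: fault, frames (1 0 7)
8: fault, frames (1 0 7 8)
7: hit
1: hit
7: hit
5: fault, frames (0 8 1 7 5)
0: hit
5: hit
1: hit
0: hit
5: hit
2: fault, evict 8, frames (7 1 0 5 2)
Page faults: 6.

6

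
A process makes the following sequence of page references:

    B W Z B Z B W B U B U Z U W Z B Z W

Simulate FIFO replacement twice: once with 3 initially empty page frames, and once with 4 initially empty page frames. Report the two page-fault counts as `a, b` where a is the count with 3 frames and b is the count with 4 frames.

7, 4

3 frames: F F F . . . . . F F . . . F F . . . → 7 faults.
4 frames: F F F . . . . . F . . . . . . . . . → 4 faults.
4 < 7: adding a frame reduced faults, as is typical.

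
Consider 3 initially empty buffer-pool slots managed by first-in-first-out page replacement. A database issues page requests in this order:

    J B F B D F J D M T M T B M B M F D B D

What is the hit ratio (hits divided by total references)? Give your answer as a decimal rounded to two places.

J -> miss, frames {J}
B -> miss, frames {J,B}
F -> miss, frames {J,B,F}
B -> hit
D -> miss, evict J, frames {B,F,D}
F -> hit
J -> miss, evict B, frames {F,D,J}
D -> hit
M -> miss, evict F, frames {D,J,M}
T -> miss, evict D, frames {J,M,T}
M -> hit
T -> hit
B -> miss, evict J, frames {M,T,B}
M -> hit
B -> hit
M -> hit
F -> miss, evict M, frames {T,B,F}
D -> miss, evict T, frames {B,F,D}
B -> hit
D -> hit
Hits: 10 of 20 references → 10/20 = 0.5000.

0.50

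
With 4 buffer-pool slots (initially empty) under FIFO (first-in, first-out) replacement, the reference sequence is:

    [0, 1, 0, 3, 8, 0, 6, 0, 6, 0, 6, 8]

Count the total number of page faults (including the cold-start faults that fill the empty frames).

0 → miss, frames [0]
1 → miss, frames [0, 1]
0 → hit
3 → miss, frames [0, 1, 3]
8 → miss, frames [0, 1, 3, 8]
0 → hit
6 → miss, evict 0, frames [1, 3, 8, 6]
0 → miss, evict 1, frames [3, 8, 6, 0]
6 → hit
0 → hit
6 → hit
8 → hit
Page faults: 6.

6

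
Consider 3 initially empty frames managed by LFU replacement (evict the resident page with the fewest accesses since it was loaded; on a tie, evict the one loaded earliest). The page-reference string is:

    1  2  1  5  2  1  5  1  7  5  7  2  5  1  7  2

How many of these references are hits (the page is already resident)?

9

1 -> miss, frames [1]
2 -> miss, frames [1, 2]
1 -> hit
5 -> miss, frames [1, 2, 5]
2 -> hit
1 -> hit
5 -> hit
1 -> hit
7 -> miss, evict 2, frames [1, 5, 7]
5 -> hit
7 -> hit
2 -> miss, evict 7, frames [1, 5, 2]
5 -> hit
1 -> hit
7 -> miss, evict 2, frames [1, 5, 7]
2 -> miss, evict 7, frames [1, 5, 2]
Hits: 9.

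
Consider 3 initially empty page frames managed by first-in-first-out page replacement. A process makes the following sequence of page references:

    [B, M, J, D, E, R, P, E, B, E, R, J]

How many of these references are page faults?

11

B: miss, frames (B)
M: miss, frames (B M)
J: miss, frames (B M J)
D: miss, evict B, frames (M J D)
E: miss, evict M, frames (J D E)
R: miss, evict J, frames (D E R)
P: miss, evict D, frames (E R P)
E: hit
B: miss, evict E, frames (R P B)
E: miss, evict R, frames (P B E)
R: miss, evict P, frames (B E R)
J: miss, evict B, frames (E R J)
Page faults: 11.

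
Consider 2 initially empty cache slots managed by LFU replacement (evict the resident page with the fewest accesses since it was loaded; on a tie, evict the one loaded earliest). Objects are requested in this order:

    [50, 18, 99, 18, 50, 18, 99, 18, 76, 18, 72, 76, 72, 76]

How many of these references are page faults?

50 -> fault, frames (50)
18 -> fault, frames (50 18)
99 -> fault, evict 50, frames (18 99)
18 -> hit
50 -> fault, evict 99, frames (18 50)
18 -> hit
99 -> fault, evict 50, frames (18 99)
18 -> hit
76 -> fault, evict 99, frames (18 76)
18 -> hit
72 -> fault, evict 76, frames (18 72)
76 -> fault, evict 72, frames (18 76)
72 -> fault, evict 76, frames (18 72)
76 -> fault, evict 72, frames (18 76)
Page faults: 10.

10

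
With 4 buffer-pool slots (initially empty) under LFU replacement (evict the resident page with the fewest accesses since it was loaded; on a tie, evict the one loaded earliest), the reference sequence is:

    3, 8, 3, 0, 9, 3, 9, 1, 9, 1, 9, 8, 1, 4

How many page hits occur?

3 -> miss, frames [3]
8 -> miss, frames [3, 8]
3 -> hit
0 -> miss, frames [3, 8, 0]
9 -> miss, frames [3, 8, 0, 9]
3 -> hit
9 -> hit
1 -> miss, evict 8, frames [3, 0, 9, 1]
9 -> hit
1 -> hit
9 -> hit
8 -> miss, evict 0, frames [3, 9, 1, 8]
1 -> hit
4 -> miss, evict 8, frames [3, 9, 1, 4]
Hits: 7.

7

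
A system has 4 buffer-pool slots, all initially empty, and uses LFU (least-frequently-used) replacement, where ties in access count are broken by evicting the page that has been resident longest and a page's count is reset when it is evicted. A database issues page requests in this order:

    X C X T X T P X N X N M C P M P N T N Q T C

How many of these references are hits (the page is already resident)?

10

X: fault, frames [X]
C: fault, frames [X, C]
X: hit
T: fault, frames [X, C, T]
X: hit
T: hit
P: fault, frames [X, C, T, P]
X: hit
N: fault, evict C, frames [X, T, P, N]
X: hit
N: hit
M: fault, evict P, frames [X, T, N, M]
C: fault, evict M, frames [X, T, N, C]
P: fault, evict C, frames [X, T, N, P]
M: fault, evict P, frames [X, T, N, M]
P: fault, evict M, frames [X, T, N, P]
N: hit
T: hit
N: hit
Q: fault, evict P, frames [X, T, N, Q]
T: hit
C: fault, evict Q, frames [X, T, N, C]
Hits: 10.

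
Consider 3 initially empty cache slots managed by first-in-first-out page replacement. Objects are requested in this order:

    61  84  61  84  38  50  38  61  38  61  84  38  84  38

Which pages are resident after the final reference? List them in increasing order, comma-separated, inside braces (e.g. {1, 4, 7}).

{38, 61, 84}

61 -> fault, frames {61}
84 -> fault, frames {61,84}
61 -> hit
84 -> hit
38 -> fault, frames {61,84,38}
50 -> fault, evict 61, frames {84,38,50}
38 -> hit
61 -> fault, evict 84, frames {38,50,61}
38 -> hit
61 -> hit
84 -> fault, evict 38, frames {50,61,84}
38 -> fault, evict 50, frames {61,84,38}
84 -> hit
38 -> hit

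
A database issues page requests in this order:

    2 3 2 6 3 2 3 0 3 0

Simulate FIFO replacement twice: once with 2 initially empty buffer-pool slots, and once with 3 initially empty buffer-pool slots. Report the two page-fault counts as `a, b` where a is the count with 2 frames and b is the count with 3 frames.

2 frames: F F . F . F F F . . → 6 faults.
3 frames: F F . F . . . F . . → 4 faults.
4 < 6: adding a frame reduced faults, as is typical.

6, 4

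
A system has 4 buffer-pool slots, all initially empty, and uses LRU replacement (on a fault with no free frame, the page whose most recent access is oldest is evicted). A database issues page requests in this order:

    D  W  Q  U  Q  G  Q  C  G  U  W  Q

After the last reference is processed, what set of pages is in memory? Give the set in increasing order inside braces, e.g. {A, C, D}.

D: fault, frames {D}
W: fault, frames {D,W}
Q: fault, frames {D,W,Q}
U: fault, frames {D,W,Q,U}
Q: hit
G: fault, evict D, frames {W,U,Q,G}
Q: hit
C: fault, evict W, frames {U,G,Q,C}
G: hit
U: hit
W: fault, evict Q, frames {C,G,U,W}
Q: fault, evict C, frames {G,U,W,Q}

{G, Q, U, W}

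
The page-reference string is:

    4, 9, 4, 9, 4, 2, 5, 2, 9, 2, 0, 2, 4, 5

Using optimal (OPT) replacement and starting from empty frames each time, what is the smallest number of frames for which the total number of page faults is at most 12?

2

f=1: 14 faults
f=2: 8 faults
f=3: 6 faults
f=4: 5 faults
f=5: 5 faults
Smallest f with faults ≤ 12 is 2.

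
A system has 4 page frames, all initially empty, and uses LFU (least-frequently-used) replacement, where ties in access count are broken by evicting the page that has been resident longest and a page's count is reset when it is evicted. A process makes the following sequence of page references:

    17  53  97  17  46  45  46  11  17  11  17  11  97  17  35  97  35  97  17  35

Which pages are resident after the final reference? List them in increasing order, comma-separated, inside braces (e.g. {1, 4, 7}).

{11, 17, 35, 46}

17: fault, frames (17)
53: fault, frames (17 53)
97: fault, frames (17 53 97)
17: hit
46: fault, frames (17 53 97 46)
45: fault, evict 53, frames (17 97 46 45)
46: hit
11: fault, evict 97, frames (17 46 45 11)
17: hit
11: hit
17: hit
11: hit
97: fault, evict 45, frames (17 46 11 97)
17: hit
35: fault, evict 97, frames (17 46 11 35)
97: fault, evict 35, frames (17 46 11 97)
35: fault, evict 97, frames (17 46 11 35)
97: fault, evict 35, frames (17 46 11 97)
17: hit
35: fault, evict 97, frames (17 46 11 35)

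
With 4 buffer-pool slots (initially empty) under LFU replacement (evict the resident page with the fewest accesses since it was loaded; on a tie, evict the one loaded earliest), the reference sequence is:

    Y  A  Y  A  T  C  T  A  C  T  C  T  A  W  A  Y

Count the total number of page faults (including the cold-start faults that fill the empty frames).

6

Y: miss, frames (Y)
A: miss, frames (Y A)
Y: hit
A: hit
T: miss, frames (Y A T)
C: miss, frames (Y A T C)
T: hit
A: hit
C: hit
T: hit
C: hit
T: hit
A: hit
W: miss, evict Y, frames (A T C W)
A: hit
Y: miss, evict W, frames (A T C Y)
Page faults: 6.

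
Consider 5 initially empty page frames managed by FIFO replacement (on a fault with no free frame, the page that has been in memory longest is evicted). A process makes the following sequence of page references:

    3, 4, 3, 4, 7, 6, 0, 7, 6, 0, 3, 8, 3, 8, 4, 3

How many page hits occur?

8

3 -> fault, frames {3}
4 -> fault, frames {3,4}
3 -> hit
4 -> hit
7 -> fault, frames {3,4,7}
6 -> fault, frames {3,4,7,6}
0 -> fault, frames {3,4,7,6,0}
7 -> hit
6 -> hit
0 -> hit
3 -> hit
8 -> fault, evict 3, frames {4,7,6,0,8}
3 -> fault, evict 4, frames {7,6,0,8,3}
8 -> hit
4 -> fault, evict 7, frames {6,0,8,3,4}
3 -> hit
Hits: 8.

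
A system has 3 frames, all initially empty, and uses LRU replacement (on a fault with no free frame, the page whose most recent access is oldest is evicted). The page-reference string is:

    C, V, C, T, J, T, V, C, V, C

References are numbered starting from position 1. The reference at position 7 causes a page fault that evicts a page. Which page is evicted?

C

pos 1: C → fault, frames [C]
pos 2: V → fault, frames [C, V]
pos 3: C → hit
pos 4: T → fault, frames [V, C, T]
pos 5: J → fault, evict V, frames [C, T, J]
pos 6: T → hit
pos 7: V → fault, evict C, frames [J, T, V]
At position 7, page C is evicted.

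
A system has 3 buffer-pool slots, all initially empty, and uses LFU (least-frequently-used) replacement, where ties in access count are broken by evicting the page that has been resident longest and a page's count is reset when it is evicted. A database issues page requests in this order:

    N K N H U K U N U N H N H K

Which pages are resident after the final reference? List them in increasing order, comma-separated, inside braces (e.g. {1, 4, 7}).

{K, N, U}

N: fault, frames (N)
K: fault, frames (N K)
N: hit
H: fault, frames (N K H)
U: fault, evict K, frames (N H U)
K: fault, evict H, frames (N U K)
U: hit
N: hit
U: hit
N: hit
H: fault, evict K, frames (N U H)
N: hit
H: hit
K: fault, evict H, frames (N U K)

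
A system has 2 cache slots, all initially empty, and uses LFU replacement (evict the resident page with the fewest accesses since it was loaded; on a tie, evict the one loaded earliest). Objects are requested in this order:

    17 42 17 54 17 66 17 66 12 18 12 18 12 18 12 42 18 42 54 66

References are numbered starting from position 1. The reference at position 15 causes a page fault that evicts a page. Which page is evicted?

pos 1: 17 → fault, frames (17)
pos 2: 42 → fault, frames (17 42)
pos 3: 17 → hit
pos 4: 54 → fault, evict 42, frames (17 54)
pos 5: 17 → hit
pos 6: 66 → fault, evict 54, frames (17 66)
pos 7: 17 → hit
pos 8: 66 → hit
pos 9: 12 → fault, evict 66, frames (17 12)
pos 10: 18 → fault, evict 12, frames (17 18)
pos 11: 12 → fault, evict 18, frames (17 12)
pos 12: 18 → fault, evict 12, frames (17 18)
pos 13: 12 → fault, evict 18, frames (17 12)
pos 14: 18 → fault, evict 12, frames (17 18)
pos 15: 12 → fault, evict 18, frames (17 12)
At position 15, page 18 is evicted.

18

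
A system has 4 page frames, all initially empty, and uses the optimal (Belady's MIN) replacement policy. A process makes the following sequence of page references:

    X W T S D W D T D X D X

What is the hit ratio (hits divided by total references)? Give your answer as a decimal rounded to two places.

X → miss, frames [X]
W → miss, frames [X, W]
T → miss, frames [X, W, T]
S → miss, frames [X, W, T, S]
D → miss, evict S, frames [X, W, T, D]
W → hit
D → hit
T → hit
D → hit
X → hit
D → hit
X → hit
Hits: 7 of 12 references → 7/12 = 0.5833.

0.58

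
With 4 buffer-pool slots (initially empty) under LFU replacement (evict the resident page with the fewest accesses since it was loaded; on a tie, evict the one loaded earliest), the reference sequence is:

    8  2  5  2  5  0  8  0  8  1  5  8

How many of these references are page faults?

8: miss, frames {8}
2: miss, frames {8,2}
5: miss, frames {8,2,5}
2: hit
5: hit
0: miss, frames {8,2,5,0}
8: hit
0: hit
8: hit
1: miss, evict 2, frames {8,5,0,1}
5: hit
8: hit
Page faults: 5.

5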